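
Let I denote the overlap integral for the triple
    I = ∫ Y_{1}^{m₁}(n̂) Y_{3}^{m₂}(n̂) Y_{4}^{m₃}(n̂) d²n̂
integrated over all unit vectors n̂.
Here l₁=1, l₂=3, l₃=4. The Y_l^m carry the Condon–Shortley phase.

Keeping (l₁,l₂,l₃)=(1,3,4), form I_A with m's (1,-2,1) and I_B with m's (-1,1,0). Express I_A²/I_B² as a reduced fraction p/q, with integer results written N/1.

l's match ⇒ only the (l;m) 3-j factors differ between A and B.
A: triangle coeff Δ(1,3,4) = 1/252; Σ_t [0,0]: t=0:+1/240 = 1/240; (3j)²=1/84 [(1 3 4; 1 -2 1)], sign=-1
B: triangle coeff Δ(1,3,4) = 1/252; Σ_t [0,0]: t=0:+1/96 = 1/96; (3j)²=1/42 [(1 3 4; -1 1 0)], sign=+1
I_A²/I_B² = (1/84)/(1/42) = 1/2

1/2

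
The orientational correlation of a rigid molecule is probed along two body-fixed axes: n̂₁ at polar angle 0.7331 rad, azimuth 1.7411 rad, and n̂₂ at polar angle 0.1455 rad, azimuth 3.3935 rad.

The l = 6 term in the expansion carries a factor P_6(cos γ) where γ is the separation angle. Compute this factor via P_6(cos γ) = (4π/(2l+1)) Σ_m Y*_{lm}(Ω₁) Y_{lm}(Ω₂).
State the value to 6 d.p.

Expand P_6 via completeness: Σ_{m} conj(Y_{6,m}) at Ω₁ times Y_{6,m} at Ω₂ —
  term(m=-6) = -0.000000+0.000000i   from Y*(Ω₁)=-0.022635-0.037004i, Y(Ω₂)=+0.000000-0.000004i
  term(m=-5) = -0.000007-0.000016i   from Y*(Ω₁)=-0.125530+0.109938i, Y(Ω₂)=-0.000032+0.000101i
  term(m=-4) = +0.000530-0.000179i   from Y*(Ω₁)=+0.282000+0.228609i, Y(Ω₂)=+0.000822-0.001302i
  term(m=-3) = +0.001649+0.006602i   from Y*(Ω₁)=+0.218039-0.388969i, Y(Ω₂)=-0.011106+0.010466i
  term(m=-2) = -0.016603+0.002734i   from Y*(Ω₁)=-0.154371-0.054712i, Y(Ω₂)=+0.089971-0.049598i
  term(m=-1) = +0.010769+0.131674i   from Y*(Ω₁)=+0.052201-0.303546i, Y(Ω₂)=-0.415399+0.106913i
  term(m=+0) = -0.213128-0.000000i   from Y*(Ω₁)=-0.265386-0.000000i, Y(Ω₂)=+0.803090+0.000000i
  term(m=+1) = +0.010769-0.131674i   from Y*(Ω₁)=-0.052201-0.303546i, Y(Ω₂)=+0.415399+0.106913i
  term(m=+2) = -0.016603-0.002734i   from Y*(Ω₁)=-0.154371+0.054712i, Y(Ω₂)=+0.089971+0.049598i
  term(m=+3) = +0.001649-0.006602i   from Y*(Ω₁)=-0.218039-0.388969i, Y(Ω₂)=+0.011106+0.010466i
  term(m=+4) = +0.000530+0.000179i   from Y*(Ω₁)=+0.282000-0.228609i, Y(Ω₂)=+0.000822+0.001302i
  term(m=+5) = -0.000007+0.000016i   from Y*(Ω₁)=+0.125530+0.109938i, Y(Ω₂)=+0.000032+0.000101i
  term(m=+6) = -0.000000-0.000000i   from Y*(Ω₁)=-0.022635+0.037004i, Y(Ω₂)=+0.000000+0.000004i
Total Σ_m = -0.220452+0.000000i. Multiply by 0.966644: -0.213099+0.000000i. P_6(cos γ) = -0.213099

-0.213099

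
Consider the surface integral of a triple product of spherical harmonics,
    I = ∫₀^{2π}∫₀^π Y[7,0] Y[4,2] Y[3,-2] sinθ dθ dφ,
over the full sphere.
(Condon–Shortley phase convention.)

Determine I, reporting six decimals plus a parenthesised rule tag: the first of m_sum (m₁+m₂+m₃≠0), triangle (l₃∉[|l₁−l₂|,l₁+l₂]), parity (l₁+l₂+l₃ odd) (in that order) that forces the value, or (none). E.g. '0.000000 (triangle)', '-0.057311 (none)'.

0.081694 (none)

Rules hold: Σm=0, L=14 even, 3≤3≤11.
N = 15·9·7 = 945
Δ = 8!·6!·0!/15! = 1/45045
Racah Σ t=4..4: t=4:+1/20736 = 1/20736
⇒ 3j(7 4 3; 0 0 0)² = 35/1287, sgn -1
Racah Σ t=6..6: t=6:+1/172800 = 1/172800
⇒ 3j(7 4 3; 0 2 -2)² = 7/2145, sgn -1
4πI² = N·(3j₀)²·(3jₘ)² = 1715/20449
I = +1·√(0.0838672/4π) = 0.08169418
No selection rule forces the value: the integral is nonzero (none).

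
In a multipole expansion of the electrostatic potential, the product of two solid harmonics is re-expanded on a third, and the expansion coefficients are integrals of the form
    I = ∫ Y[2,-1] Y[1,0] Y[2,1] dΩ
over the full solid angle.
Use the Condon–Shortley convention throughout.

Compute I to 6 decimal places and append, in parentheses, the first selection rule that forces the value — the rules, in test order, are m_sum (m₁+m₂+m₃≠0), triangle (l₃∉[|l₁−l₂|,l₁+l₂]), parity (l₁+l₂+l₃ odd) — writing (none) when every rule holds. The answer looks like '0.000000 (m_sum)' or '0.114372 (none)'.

l₁+l₂+l₃=5 is odd: 3j(l;000)=0 ⇒ I=0

0.000000 (parity)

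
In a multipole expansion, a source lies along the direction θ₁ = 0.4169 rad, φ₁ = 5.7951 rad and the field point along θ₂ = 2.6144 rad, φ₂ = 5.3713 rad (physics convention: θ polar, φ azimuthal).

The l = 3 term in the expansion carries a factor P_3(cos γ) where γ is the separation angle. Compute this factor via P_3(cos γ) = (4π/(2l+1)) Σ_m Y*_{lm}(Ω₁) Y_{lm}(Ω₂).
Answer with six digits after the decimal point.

Expand P_3 via completeness: Σ_{m} conj(Y_{3,m}) at Ω₁ times Y_{3,m} at Ω₂ —
  [-3]  conj(Y_{3,-3})(Ω₁) = (0.002946, -0.027544) ; Y_{3,-3}(Ω₂) = (-0.048814, 0.020981) ; Δ = (0.000434, 0.001406)
  [-2]  conj(Y_{3,-2})(Ω₁) = (0.085833, -0.126920) ; Y_{3,-2}(Ω₂) = (0.055954, -0.216445) ; Δ = (-0.022669, -0.025680)
  [-1]  conj(Y_{3,-1})(Ω₁) = (0.367576, -0.195158) ; Y_{3,-1}(Ω₂) = (0.272209, 0.351528) ; Δ = (0.168661, 0.076089)
  [+0]  conj(Y_{3,0})(Ω₁) = (0.402689, -0.000000) ; Y_{3,0}(Ω₂) = (-0.236851, 0.000000) ; Δ = (-0.095377, 0.000000)
  [+1]  conj(Y_{3,1})(Ω₁) = (-0.367576, -0.195158) ; Y_{3,1}(Ω₂) = (-0.272209, 0.351528) ; Δ = (0.168661, -0.076089)
  [+2]  conj(Y_{3,2})(Ω₁) = (0.085833, 0.126920) ; Y_{3,2}(Ω₂) = (0.055954, 0.216445) ; Δ = (-0.022669, 0.025680)
  [+3]  conj(Y_{3,3})(Ω₁) = (-0.002946, -0.027544) ; Y_{3,3}(Ω₂) = (0.048814, 0.020981) ; Δ = (0.000434, -0.001406)
Total Σ_m = (0.197476, 0.000000). Multiply by 1.795196: (0.354508, 0.000000). P_3(cos γ) = 0.354508

0.354508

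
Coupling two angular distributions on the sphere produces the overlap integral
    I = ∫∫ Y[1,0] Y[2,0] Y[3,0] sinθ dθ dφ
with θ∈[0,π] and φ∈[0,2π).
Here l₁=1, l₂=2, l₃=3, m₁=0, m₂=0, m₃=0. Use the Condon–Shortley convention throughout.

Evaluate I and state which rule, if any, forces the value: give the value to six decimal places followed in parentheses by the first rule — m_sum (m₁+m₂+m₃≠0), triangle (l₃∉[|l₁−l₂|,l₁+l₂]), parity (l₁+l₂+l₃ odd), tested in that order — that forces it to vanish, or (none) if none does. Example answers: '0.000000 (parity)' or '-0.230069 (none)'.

m-sum 0 ✓  L=6 even ✓  1≤3≤3 ✓
Π(2lᵢ+1) = 3×5×7 = 105
triangle coeff Δ(1,2,3) = 1/105
Σ_t [0,0]: t=0:+1/4 = 1/4
(3j)²=3/35 [(1 2 3; 0 0 0)], sign=-1
(m-triple is (0,0,0) — same symbol as above.)
⇒ 4πI² = 27/35
I = (+1)√(27/35/(4π)) = 0.24776670
No selection rule forces the value: the integral is nonzero (none).

0.247767 (none)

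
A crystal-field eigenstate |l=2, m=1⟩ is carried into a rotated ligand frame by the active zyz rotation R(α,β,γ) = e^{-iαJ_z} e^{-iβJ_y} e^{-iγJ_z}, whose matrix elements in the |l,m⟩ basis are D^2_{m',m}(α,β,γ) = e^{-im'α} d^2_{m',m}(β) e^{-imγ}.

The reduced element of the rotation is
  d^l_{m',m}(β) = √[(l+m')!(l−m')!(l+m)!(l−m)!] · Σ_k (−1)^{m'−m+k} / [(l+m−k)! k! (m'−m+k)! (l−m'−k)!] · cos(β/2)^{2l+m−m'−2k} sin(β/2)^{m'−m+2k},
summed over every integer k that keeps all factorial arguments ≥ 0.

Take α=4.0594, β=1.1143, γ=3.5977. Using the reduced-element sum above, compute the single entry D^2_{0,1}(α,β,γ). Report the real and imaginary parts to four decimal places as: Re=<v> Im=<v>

Re=-0.4351 Im=0.2134

First d^2_{0,1}(β=1.1143), then the phase factors e^{-i(0)α} and e^{-i(1)γ}:
Half-angle: c=0.848766, s=0.528769. N=√(2·2·6·1)=4.898979
k∈{1,2} keeps every argument non-negative
  k=1: (−1)^0·4.8990/(2)·0.8488^3·0.5288^1 = +0.791963
  k=2: (−1)^1·4.8990/(2)·0.8488^1·0.5288^3 = -0.307371
d^2_{0,1}(1.1143) = +0.791963 -0.307371 = +0.484593
Phases: e^{-i·(0)·4.0594}=+1.000000+0.000000i, e^{-i·(1)·3.5977}=-0.897774+0.440457i ⇒ D=-0.435055+0.213442i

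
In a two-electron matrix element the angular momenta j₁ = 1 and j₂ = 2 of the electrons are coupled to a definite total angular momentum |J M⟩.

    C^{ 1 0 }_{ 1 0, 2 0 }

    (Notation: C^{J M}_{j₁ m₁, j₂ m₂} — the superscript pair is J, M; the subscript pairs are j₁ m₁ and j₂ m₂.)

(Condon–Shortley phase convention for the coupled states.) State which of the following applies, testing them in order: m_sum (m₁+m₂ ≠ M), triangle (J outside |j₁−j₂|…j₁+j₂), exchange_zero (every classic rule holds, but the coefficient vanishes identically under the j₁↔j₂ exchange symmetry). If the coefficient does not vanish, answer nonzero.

m-sum: m₁+m₂ = 0+0 = 0, M = 0  ✓
triangle: |j₁−j₂| = 1 ≤ J = 1 ≤ j₁+j₂ = 3  ✓
exchange: j₁≠j₂ or m₁≠m₂ — the exchange symmetry imposes no constraint here
value check: CG = −√(2/5) = -0.632456 ≠ 0

nonzero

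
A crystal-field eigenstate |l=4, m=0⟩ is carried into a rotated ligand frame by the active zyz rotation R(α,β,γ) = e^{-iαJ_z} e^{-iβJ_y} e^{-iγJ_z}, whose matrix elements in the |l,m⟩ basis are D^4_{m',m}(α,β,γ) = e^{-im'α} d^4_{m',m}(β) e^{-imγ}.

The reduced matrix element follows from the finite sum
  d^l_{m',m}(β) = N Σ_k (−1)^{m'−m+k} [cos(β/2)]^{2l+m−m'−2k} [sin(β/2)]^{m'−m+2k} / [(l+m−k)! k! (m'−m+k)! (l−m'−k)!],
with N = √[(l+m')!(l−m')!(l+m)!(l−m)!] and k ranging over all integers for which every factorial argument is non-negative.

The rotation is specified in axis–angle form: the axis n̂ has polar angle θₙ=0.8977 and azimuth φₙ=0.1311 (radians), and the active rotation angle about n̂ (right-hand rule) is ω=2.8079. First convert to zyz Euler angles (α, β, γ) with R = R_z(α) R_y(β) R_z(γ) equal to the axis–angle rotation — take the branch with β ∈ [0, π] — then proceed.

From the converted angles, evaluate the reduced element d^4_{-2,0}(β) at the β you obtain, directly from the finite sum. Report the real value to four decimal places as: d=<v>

d=-0.2859

Axis–angle → zyz. n̂ = (sinθₙcosφₙ, sinθₙsinφₙ, cosθₙ) = (+0.775185, +0.102213, +0.623410), ω = 2.8079.
R = I cosω + sinω [n̂]ₓ + (1−cosω) n̂n̂ᵀ gives
  R = [+0.223839, -0.050091, +0.973338; +0.358286, -0.924521, -0.129973; +0.906382, +0.377826, -0.188997]
β = atan2(√(R₁₃²+R₂₃²), R₃₃) = 1.760937; α = atan2(R₂₃, R₁₃) mod 2π = 6.150437; γ = atan2(R₃₂, −R₃₁) mod 2π = 2.746644
d^4_{-2,0}(β=1.7609) via the finite sum:
c=cos(1.760937/2)=0.636790, s=sin(1.760937/2)=0.771037; N=√[2·720·24·24]=910.735966
The bounds max(0,m−m')=2 and min(l+m,l−m')=4 give 3 terms
  k=2: (−1)^0·910.7360/(96)·0.6368^6·0.7710^2 = +0.376053
  k=3: (−1)^1·910.7360/(36)·0.6368^4·0.7710^4 = -1.470200
  k=4: (−1)^2·910.7360/(96)·0.6368^2·0.7710^6 = +0.808288
d^4_{-2,0}(1.7609) = +0.376053 -1.470200 +0.808288 = -0.285859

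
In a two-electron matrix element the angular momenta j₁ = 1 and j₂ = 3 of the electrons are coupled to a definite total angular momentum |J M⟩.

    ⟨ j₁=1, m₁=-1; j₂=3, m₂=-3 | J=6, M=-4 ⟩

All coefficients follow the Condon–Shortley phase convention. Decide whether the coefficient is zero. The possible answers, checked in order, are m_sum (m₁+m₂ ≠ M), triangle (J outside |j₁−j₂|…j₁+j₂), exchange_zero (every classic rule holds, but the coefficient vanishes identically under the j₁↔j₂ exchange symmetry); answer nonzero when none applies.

m-sum: m₁+m₂ = -1+(-3) = -4, M = -4  ✓
triangle: need |j₁−j₂| ≤ J ≤ j₁+j₂, i.e. J ∈ [2, 4]; J = 6 is outside ✗ ⇒ coefficient is 0

triangle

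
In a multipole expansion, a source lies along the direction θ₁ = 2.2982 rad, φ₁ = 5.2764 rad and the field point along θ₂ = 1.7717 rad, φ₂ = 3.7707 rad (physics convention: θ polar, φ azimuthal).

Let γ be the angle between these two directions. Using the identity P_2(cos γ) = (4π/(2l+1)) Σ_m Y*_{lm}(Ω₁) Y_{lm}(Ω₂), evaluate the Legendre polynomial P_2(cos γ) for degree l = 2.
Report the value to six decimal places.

Expand P_2 via completeness: Σ_{m} conj(Y_{2,m}) at Ω₁ times Y_{2,m} at Ω₂ —
  m=-2: Y*=-0.092326-0.194708i  Y=+0.114055-0.352920i  product -0.079247+0.010376i
  m=-1: Y*=-0.205107+0.324254i  Y=+0.122144-0.088890i  product +0.003770+0.057838i
  m=+0: Y*=+0.102946-0.000000i  Y=-0.277713+0.000000i  product -0.028589+0.000000i
  m=+1: Y*=+0.205107+0.324254i  Y=-0.122144-0.088890i  product +0.003770-0.057838i
  m=+2: Y*=-0.092326+0.194708i  Y=+0.114055+0.352920i  product -0.079247-0.010376i
Accumulated sum -0.179542+0.000000i; after 4π/(2l+1) scaling, -0.451238+0.000000i ⇒ P_2 = -0.451238

-0.451238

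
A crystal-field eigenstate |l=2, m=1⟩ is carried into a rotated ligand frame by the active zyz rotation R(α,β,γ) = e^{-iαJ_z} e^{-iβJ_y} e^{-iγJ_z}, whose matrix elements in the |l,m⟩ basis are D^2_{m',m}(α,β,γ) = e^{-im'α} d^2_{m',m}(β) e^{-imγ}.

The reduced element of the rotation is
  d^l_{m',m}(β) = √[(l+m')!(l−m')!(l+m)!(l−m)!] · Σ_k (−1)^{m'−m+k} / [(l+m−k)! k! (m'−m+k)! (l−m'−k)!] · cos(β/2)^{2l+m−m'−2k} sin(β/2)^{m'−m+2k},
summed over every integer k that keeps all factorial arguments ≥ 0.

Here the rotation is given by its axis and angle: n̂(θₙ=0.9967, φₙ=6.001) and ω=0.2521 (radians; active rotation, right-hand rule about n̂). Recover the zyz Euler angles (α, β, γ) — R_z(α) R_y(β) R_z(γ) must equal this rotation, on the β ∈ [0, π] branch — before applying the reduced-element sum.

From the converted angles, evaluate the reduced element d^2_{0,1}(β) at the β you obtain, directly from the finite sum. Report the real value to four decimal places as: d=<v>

d=0.2514

Axis–angle → zyz. n̂ = (sinθₙcosφₙ, sinθₙsinφₙ, cosθₙ) = (+0.806473, -0.233814, +0.543076), ω = 0.2521.
R = I cosω + sinω [n̂]ₓ + (1−cosω) n̂n̂ᵀ gives
  R = [+0.988949, -0.141424, -0.044478; +0.129504, +0.970119, -0.205179; +0.072166, +0.197151, +0.977713]
β = atan2(√(R₁₃²+R₂₃²), R₃₃) = 0.211518; α = atan2(R₂₃, R₁₃) mod 2π = 4.498915; γ = atan2(R₃₂, −R₃₁) mod 2π = 1.921693
d^2_{0,1}(β=0.2115) via the finite sum:
With c≡cos(β/2)=0.994413 and s≡sin(β/2)=0.105562, N=[2·2·6·1]^{1/2}=4.898979
Admissible k: 1..2 (factorial args all ≥0)
  k=1: (−1)^0·4.8990/(2)·0.9944^3·0.1056^1 = +0.254263
  k=2: (−1)^1·4.8990/(2)·0.9944^1·0.1056^3 = -0.002865
d^2_{0,1}(0.2115) = +0.254263 -0.002865 = +0.251398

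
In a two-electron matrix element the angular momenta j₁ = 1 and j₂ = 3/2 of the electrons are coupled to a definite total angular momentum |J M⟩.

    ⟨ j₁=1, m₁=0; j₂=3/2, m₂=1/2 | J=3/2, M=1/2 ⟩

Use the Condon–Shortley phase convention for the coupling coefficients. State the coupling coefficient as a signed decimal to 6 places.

-0.258199  (= −√(1/15))

√[4·1!1!2!/5! · 1!1!2!1!2!1!] = √(4/15)
  +(−1)^0/∏(0,1,1,2,0,0)! = 1/2  (running 1/2)
  +(−1)^1/∏(1,0,0,1,1,1)! = -1  (running -1/2)
⟨..|..⟩ = √(4/15)·(-1/2) = -0.258199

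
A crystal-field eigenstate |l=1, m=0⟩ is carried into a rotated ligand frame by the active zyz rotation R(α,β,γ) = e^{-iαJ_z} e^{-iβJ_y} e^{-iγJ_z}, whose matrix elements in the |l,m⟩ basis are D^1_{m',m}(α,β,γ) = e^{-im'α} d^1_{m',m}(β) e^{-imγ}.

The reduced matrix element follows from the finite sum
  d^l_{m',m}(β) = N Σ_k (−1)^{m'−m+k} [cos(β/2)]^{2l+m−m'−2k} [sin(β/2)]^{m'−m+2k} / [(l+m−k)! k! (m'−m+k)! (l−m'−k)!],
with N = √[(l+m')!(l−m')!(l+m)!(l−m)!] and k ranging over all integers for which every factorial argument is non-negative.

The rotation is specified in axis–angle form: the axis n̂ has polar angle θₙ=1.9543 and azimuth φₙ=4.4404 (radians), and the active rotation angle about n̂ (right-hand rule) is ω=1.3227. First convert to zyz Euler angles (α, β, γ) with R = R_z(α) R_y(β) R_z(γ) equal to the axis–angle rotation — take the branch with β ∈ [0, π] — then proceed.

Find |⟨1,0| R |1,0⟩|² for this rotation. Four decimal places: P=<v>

Axis–angle → zyz. n̂ = (sinθₙcosφₙ, sinθₙsinφₙ, cosθₙ) = (-0.249133, -0.893268, -0.374172), ω = 1.3227.
R = I cosω + sinω [n̂]ₓ + (1−cosω) n̂n̂ᵀ gives
  R = [+0.292385, +0.530611, -0.795590; -0.194820, +0.847549, +0.493666; +0.936246, +0.010656, +0.351184]
β = atan2(√(R₁₃²+R₂₃²), R₃₃) = 1.211961; α = atan2(R₂₃, R₁₃) mod 2π = 2.586233; γ = atan2(R₃₂, −R₃₁) mod 2π = 3.130211
Split into d^1_{0,0}(β=1.2120) × two z-phases.
c=cos(1.211961/2)=0.821944, s=sin(1.211961/2)=0.569568; N=√[1·1·1·1]=1.000000
k∈{0,1} keeps every argument non-negative
  k=0: (−1)^0·1.0000/(1)·0.8219^2·0.5696^0 = +0.675592
  k=1: (−1)^1·1.0000/(1)·0.8219^0·0.5696^2 = -0.324408
d^1_{0,0}(1.2120) = +0.675592 -0.324408 = +0.351184
|D^1_{0,0}|² = |d^1_{0,0}(β)|² = (+0.351184)² = 0.123330 (the z-rotation phases have unit modulus)

P=0.1233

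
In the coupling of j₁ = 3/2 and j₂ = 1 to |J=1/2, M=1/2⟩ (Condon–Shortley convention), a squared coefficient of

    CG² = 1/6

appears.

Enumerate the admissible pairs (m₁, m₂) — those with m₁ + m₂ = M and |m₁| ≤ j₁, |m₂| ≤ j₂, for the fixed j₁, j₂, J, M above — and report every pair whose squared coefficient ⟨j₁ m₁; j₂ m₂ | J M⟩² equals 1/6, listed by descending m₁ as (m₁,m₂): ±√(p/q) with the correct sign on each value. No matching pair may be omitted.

(-1/2,1): +√(1/6)

Admissible pairs with m₁+m₂ = M = 1/2: (-1/2,1), (1/2,0), (3/2,-1)
  (m₁,m₂)=(3/2,-1): CG² = 1/2, CG = +√(1/2)
  (m₁,m₂)=(1/2,0): CG² = 1/3, CG = −√(1/3)
  (m₁,m₂)=(-1/2,1): CG² = 1/6, CG = +√(1/6)   ← matches the target
Pairs with CG² = 1/6: (-1/2,1): +√(1/6)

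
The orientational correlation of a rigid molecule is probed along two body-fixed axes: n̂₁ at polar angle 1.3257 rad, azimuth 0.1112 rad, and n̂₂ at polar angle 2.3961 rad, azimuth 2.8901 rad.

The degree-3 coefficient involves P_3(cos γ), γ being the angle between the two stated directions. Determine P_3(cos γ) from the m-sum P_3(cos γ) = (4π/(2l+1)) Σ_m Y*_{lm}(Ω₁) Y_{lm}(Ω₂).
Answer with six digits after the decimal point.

-0.058928

Summing Y*_{l m}(θ₁,φ₁)·Y_{l m}(θ₂,φ₂) over m ∈ [−3, 3]; prefactor 4π/(2·3+1) = 1.795196:
  [-3]  conj(Y_{3,-3})(Ω₁) = (0.359923, 0.124732) ; Y_{3,-3}(Ω₂) = (-0.094887, -0.089193) ; Δ = (-0.023027, -0.043938)
  [-2]  conj(Y_{3,-2})(Ω₁) = (0.227635, 0.051478) ; Y_{3,-2}(Ω₂) = (-0.302727, -0.166556) ; Δ = (-0.060337, -0.053498)
  [-1]  conj(Y_{3,-1})(Ω₁) = (-0.219856, -0.024549) ; Y_{3,-1}(Ω₂) = (-0.360812, -0.092704) ; Δ = (0.077051, 0.029239)
  [+0]  conj(Y_{3,0})(Ω₁) = (-0.244996, -0.000000) ; Y_{3,0}(Ω₂) = (0.082445, 0.000000) ; Δ = (-0.020199, -0.000000)
  [+1]  conj(Y_{3,1})(Ω₁) = (0.219856, -0.024549) ; Y_{3,1}(Ω₂) = (0.360812, -0.092704) ; Δ = (0.077051, -0.029239)
  [+2]  conj(Y_{3,2})(Ω₁) = (0.227635, -0.051478) ; Y_{3,2}(Ω₂) = (-0.302727, 0.166556) ; Δ = (-0.060337, 0.053498)
  [+3]  conj(Y_{3,3})(Ω₁) = (-0.359923, 0.124732) ; Y_{3,3}(Ω₂) = (0.094887, -0.089193) ; Δ = (-0.023027, 0.043938)
Accumulated sum (-0.032825, 0.000000); after 4π/(2l+1) scaling, (-0.058928, 0.000000) ⇒ P_3 = -0.058928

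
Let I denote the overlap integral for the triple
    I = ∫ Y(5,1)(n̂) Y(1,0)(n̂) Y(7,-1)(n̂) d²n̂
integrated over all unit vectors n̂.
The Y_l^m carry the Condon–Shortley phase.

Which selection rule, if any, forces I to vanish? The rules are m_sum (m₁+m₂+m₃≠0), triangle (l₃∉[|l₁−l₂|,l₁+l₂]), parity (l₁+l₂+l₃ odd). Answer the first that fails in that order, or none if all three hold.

azimuthal sum: 1 + 0 − 1 = 0  ✓
l₃ must lie in [4,6]; have l₃=7  ✗
L = 5 + 1 + 7 = 13 (odd)

triangle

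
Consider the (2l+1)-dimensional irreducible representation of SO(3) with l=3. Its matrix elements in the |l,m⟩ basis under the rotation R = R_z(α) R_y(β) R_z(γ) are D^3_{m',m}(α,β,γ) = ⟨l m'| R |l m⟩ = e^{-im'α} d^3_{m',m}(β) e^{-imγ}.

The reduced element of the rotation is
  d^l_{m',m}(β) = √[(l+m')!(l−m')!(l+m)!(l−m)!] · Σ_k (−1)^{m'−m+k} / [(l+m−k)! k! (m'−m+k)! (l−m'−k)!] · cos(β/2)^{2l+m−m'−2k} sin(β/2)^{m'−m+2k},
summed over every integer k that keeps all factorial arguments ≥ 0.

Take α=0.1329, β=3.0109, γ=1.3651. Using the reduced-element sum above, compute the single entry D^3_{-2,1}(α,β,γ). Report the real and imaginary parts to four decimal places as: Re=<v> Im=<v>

Re=-0.0920 Im=0.1805

Split into d^3_{-2,1}(β=3.0109) × two z-phases.
Half-angle: c=0.065300, s=0.997866. N=√(1·120·24·2)=75.894664
k∈{3,4} keeps every argument non-negative
  k=3: (−1)^0·75.8947/(12)·0.0653^3·0.9979^3 = +0.001750
  k=4: (−1)^1·75.8947/(24)·0.0653^1·0.9979^5 = -0.204302
d^3_{-2,1}(3.0109) = +0.001750 -0.204302 = -0.202552
Attach z-rotation phases: D = e^{-i(-2)(0.1329)}·(-0.202552)·e^{-i(1)(1.3651)} = -0.092003+0.180452i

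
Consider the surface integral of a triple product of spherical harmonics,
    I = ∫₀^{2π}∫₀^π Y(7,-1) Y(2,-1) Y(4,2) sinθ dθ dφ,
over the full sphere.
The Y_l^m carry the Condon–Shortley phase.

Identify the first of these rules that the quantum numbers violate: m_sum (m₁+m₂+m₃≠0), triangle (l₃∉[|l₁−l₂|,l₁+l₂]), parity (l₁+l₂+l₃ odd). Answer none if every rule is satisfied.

m₁+m₂+m₃ = -1 − 1 + 2 = 0  ✓
triangle: need |l₁−l₂| ≤ l₃ ≤ l₁+l₂ = [5,9]; l₃=4 is outside  ✗
parity: l₁+l₂+l₃ = 13 is odd

triangle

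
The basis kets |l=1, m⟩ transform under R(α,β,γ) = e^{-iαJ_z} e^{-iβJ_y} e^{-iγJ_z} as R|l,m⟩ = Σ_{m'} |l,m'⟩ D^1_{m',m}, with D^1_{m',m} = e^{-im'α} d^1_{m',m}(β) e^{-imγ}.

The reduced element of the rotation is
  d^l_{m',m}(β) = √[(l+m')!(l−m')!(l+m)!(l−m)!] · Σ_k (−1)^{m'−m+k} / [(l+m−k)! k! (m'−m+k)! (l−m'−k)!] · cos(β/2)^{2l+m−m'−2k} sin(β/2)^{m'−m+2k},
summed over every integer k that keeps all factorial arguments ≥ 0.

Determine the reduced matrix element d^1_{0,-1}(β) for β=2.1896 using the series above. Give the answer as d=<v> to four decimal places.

d^1_{0,-1}(β=2.1896) via the finite sum:
c=cos(2.189600/2)=0.458224, s=sin(2.189600/2)=0.888837; N=√[1·1·1·2]=1.414214
The bounds max(0,m−m')=0 and min(l+m,l−m')=0 give 1 term
  k=0: (−1)^1·1.4142/(1)·0.4582^1·0.8888^1 = -0.575990
d^1_{0,-1}(2.1896) = -0.575990

d=-0.5760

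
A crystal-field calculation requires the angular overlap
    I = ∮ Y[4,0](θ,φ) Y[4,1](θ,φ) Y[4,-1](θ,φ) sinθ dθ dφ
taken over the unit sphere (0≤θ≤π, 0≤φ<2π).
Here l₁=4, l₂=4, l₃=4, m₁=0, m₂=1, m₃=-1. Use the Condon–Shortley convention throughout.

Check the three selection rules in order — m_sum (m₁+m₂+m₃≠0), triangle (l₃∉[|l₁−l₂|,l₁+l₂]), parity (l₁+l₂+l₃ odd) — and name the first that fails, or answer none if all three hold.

azimuthal sum: 0 + 1 − 1 = 0  ✓
0 ≤ 4 ≤ 8 (triangle on l)  ✓
L = 4 + 4 + 4 = 12 (even)  ✓

none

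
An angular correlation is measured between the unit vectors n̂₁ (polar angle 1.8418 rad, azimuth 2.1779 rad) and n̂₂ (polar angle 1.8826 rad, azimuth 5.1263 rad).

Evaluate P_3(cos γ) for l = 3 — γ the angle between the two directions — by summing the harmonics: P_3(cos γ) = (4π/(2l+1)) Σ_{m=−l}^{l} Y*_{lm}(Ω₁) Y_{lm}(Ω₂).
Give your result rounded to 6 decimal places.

Expand P_3 via completeness: Σ_{m} conj(Y_{3,m}) at Ω₁ times Y_{3,m} at Ω₂ —
  [-3]  conj(Y_{3,-3})(Ω₁) = +0.361539+0.092514i ; Y_{3,-3}(Ω₂) = -0.340432-0.116250i ; Δ = -0.112325-0.073524i
  [-2]  conj(Y_{3,-2})(Ω₁) = +0.088659+0.238001i ; Y_{3,-2}(Ω₂) = +0.192131-0.209165i ; Δ = +0.066816+0.027183i
  [-1]  conj(Y_{3,-1})(Ω₁) = +0.113991-0.164106i ; Y_{3,-1}(Ω₂) = -0.065499-0.149103i ; Δ = -0.031935-0.006248i
  [+0]  conj(Y_{3,0})(Ω₁) = +0.263901-0.000000i ; Y_{3,0}(Ω₂) = +0.289574+0.000000i ; Δ = +0.076419+0.000000i
  [+1]  conj(Y_{3,1})(Ω₁) = -0.113991-0.164106i ; Y_{3,1}(Ω₂) = +0.065499-0.149103i ; Δ = -0.031935+0.006248i
  [+2]  conj(Y_{3,2})(Ω₁) = +0.088659-0.238001i ; Y_{3,2}(Ω₂) = +0.192131+0.209165i ; Δ = +0.066816-0.027183i
  [+3]  conj(Y_{3,3})(Ω₁) = -0.361539+0.092514i ; Y_{3,3}(Ω₂) = +0.340432-0.116250i ; Δ = -0.112325+0.073524i
Total Σ_m = -0.078469+0.000000i. Multiply by 1.795196: -0.140868+0.000000i. P_3(cos γ) = -0.140868

-0.140868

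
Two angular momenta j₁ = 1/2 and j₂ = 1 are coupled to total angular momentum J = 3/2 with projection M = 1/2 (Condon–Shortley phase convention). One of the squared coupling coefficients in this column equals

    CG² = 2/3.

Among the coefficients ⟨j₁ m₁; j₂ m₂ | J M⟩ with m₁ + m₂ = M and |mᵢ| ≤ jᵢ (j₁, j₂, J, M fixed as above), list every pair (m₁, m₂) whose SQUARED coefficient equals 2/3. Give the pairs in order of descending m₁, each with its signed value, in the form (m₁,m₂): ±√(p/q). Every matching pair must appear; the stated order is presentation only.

Admissible pairs with m₁+m₂ = M = 1/2: (-1/2,1), (1/2,0)
  (m₁,m₂)=(1/2,0): CG² = 2/3, CG = +√(2/3)   ← matches the target
  (m₁,m₂)=(-1/2,1): CG² = 1/3, CG = +√(1/3)
Pairs with CG² = 2/3: (1/2,0): +√(2/3)

(1/2,0): +√(2/3)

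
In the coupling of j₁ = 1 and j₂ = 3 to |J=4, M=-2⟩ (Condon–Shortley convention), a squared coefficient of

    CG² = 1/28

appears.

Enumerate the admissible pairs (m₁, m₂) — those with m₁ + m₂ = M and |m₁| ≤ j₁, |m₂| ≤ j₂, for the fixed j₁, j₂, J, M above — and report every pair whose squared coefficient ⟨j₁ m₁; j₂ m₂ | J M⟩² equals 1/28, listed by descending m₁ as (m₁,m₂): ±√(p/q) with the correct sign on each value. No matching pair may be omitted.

(1,-3): +√(1/28)

Admissible pairs with m₁+m₂ = M = -2: (-1,-1), (0,-2), (1,-3)
  (m₁,m₂)=(1,-3): CG² = 1/28, CG = +√(1/28)   ← matches the target
  (m₁,m₂)=(0,-2): CG² = 3/7, CG = +√(3/7)
  (m₁,m₂)=(-1,-1): CG² = 15/28, CG = +√(15/28)
Pairs with CG² = 1/28: (1,-3): +√(1/28)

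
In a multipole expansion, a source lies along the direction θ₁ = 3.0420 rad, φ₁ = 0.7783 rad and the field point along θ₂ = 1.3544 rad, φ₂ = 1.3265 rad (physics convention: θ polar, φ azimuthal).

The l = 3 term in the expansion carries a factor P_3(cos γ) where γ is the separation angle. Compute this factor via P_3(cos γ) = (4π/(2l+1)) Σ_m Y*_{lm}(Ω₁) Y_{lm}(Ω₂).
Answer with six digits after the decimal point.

0.190562

Term-by-term m-sum for l=3 (normalisation 4π/7 = 1.795196):
  m=-3: (-0.00028 + 0.00030j) × (-0.26005 + 0.28890j) = -0.00001 - 0.00016j  (running Σ = -0.00001 - 0.00016j)
  m=-2: (-0.00014 - 0.01005j) × (-0.18482 - 0.09825j) = -0.00096 + 0.00187j  (running Σ = -0.00097 + 0.00171j)
  m=-1: (0.09040 + 0.08912j) × (-0.05875 + 0.23567j) = -0.02631 + 0.01607j  (running Σ = -0.02729 + 0.01778j)
  m=0: (-0.72430 + 0.00000j) × (-0.22191 + 0.00000j) = 0.16073 + 0.00000j  (running Σ = 0.13344 + 0.01778j)
  m=1: (-0.09040 + 0.08912j) × (0.05875 + 0.23567j) = -0.02631 - 0.01607j  (running Σ = 0.10712 + 0.00171j)
  m=2: (-0.00014 + 0.01005j) × (-0.18482 + 0.09825j) = -0.00096 - 0.00187j  (running Σ = 0.10616 - 0.00016j)
  m=3: (0.00028 + 0.00030j) × (0.26005 + 0.28890j) = -0.00001 + 0.00016j  (running Σ = 0.10615 + 0.00000j)
Σ over m = 0.10615 + 0.00000j; ×(4π/7) → 0.19056 + 0.00000j. Real part: 0.190562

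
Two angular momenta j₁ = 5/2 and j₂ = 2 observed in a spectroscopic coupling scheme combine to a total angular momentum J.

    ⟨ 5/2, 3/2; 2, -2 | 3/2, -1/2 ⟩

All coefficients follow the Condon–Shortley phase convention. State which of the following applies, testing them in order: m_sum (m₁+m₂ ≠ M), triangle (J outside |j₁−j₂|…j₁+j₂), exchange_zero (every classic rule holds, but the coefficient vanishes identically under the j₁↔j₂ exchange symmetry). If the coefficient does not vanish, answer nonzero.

m-sum: m₁+m₂ = 3/2+(-2) = -1/2, M = -1/2  ✓
triangle: |j₁−j₂| = 1/2 ≤ J = 3/2 ≤ j₁+j₂ = 9/2  ✓
exchange: j₁≠j₂ or m₁≠m₂ — the exchange symmetry imposes no constraint here
value check: CG = +√(32/105) = +0.552052 ≠ 0

nonzero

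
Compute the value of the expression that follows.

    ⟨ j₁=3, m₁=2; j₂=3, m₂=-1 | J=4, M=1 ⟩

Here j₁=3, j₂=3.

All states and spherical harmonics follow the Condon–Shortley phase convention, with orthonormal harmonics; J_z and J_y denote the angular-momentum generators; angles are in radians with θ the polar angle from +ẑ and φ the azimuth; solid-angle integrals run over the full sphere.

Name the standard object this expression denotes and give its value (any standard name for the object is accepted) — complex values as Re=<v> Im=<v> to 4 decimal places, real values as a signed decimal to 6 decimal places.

This is a Clebsch–Gordan (vector-coupling) coefficient.
j₁+j₂−J=2  J+j₁−j₂=4  J−j₁+j₂=4  j₁+j₂+J+1=11
(j₁±m₁, j₂±m₂, J±M) = (5,1,2,4,5,3)
P² = 82944/77
sum k=0..1:
  [0] +1/48 = 1/48
  [1] −1/144 = -1/144
S = 1/72
C² = P²·S² = 16/77 ; C = +0.455842

Clebsch–Gordan coefficient, +√(16/77) ≈ +0.455842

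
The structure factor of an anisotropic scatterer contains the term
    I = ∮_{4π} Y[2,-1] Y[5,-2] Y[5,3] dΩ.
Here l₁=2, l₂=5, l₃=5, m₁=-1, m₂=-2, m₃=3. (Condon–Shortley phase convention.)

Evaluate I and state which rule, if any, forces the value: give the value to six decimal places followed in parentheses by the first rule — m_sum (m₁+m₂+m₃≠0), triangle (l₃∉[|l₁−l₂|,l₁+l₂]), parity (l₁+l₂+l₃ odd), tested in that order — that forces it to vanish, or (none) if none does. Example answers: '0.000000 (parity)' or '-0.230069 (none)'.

m-sum 0 ✓  L=12 even ✓  3≤5≤7 ✓
Π(2lᵢ+1) = 5×11×11 = 605
triangle coeff Δ(2,5,5) = 1/38610
Σ_t [0,2]: t=0:+1/2880 t=1:−1/576 t=2:+1/2880 = -1/960
(3j)²=10/429 [(2 5 5; 0 0 0)], sign=+1
Σ_t [1,2]: t=1:−1/2880 t=2:+1/10080 = -1/4032
(3j)²=10/429 [(2 5 5; -1 -2 3)], sign=-1
⇒ 4πI² = 500/1521
I = (-1)√(500/1521/(4π)) = -0.16173926
No selection rule forces the value: the integral is nonzero (none).

-0.161739 (none)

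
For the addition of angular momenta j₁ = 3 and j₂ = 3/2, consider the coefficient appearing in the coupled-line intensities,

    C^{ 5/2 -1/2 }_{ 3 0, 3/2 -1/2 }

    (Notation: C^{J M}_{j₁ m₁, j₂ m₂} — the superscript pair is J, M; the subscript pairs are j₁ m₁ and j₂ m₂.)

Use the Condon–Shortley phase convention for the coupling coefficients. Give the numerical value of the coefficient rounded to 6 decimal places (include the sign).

−√(6/35) = -0.414039

triangle: 2!×4!×1!/8! = 48/40320
(j±m)!: 3!×3!×1!×2!×2!×3! = 864
prefactor² = (2J+1)×Δ×N² = 216/35
  k=0: +1/(0!×2!×3!×1!×1!×0!) = 1/12
  k=1: −1/(1!×1!×2!×0!×2!×1!) = -1/4
Σ = -1/6  ⇒  CG² = 216/35×(-1/6)² = 6/35
CG = −√(6/35) = -0.414039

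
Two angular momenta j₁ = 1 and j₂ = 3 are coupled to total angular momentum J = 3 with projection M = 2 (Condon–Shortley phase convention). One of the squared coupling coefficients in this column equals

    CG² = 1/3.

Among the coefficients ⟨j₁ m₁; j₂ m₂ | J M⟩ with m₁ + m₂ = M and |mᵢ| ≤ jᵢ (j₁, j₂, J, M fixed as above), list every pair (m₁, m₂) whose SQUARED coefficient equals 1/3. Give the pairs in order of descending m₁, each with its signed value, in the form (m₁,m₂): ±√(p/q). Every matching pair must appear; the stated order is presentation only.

(0,2): −√(1/3)

Admissible pairs with m₁+m₂ = M = 2: (-1,3), (0,2), (1,1)
  (m₁,m₂)=(1,1): CG² = 5/12, CG = +√(5/12)
  (m₁,m₂)=(0,2): CG² = 1/3, CG = −√(1/3)   ← matches the target
  (m₁,m₂)=(-1,3): CG² = 1/4, CG = −√(1/4)
Pairs with CG² = 1/3: (0,2): −√(1/3)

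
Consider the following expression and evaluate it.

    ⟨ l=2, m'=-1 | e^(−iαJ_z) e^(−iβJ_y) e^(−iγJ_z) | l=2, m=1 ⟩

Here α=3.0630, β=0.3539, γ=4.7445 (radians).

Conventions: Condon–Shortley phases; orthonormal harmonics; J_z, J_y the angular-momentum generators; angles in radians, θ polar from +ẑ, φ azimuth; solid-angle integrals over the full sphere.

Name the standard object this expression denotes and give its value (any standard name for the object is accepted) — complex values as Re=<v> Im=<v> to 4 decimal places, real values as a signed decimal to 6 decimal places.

This is a Wigner D-matrix element — the rotation-matrix element ⟨l m'| R(α,β,γ) |l m⟩ in the angular-momentum basis.
D^2_{-1,1}(3.0630,0.3539,4.7445) = e^{-i·-1·3.0630}·d^2_{-1,1}(0.3539)·e^{-i·1·4.7445}. Compute d first:
Half-angle: c=0.984385, s=0.176028. N=√(1·6·6·1)=6.000000
The bounds max(0,m−m')=2 and min(l+m,l−m')=3 give 2 terms
  k=2: (−1)^0·6.0000/(2)·0.9844^2·0.1760^2 = +0.090077
  k=3: (−1)^1·6.0000/(6)·0.9844^0·0.1760^4 = -0.000960
d^2_{-1,1}(0.3539) = +0.090077 -0.000960 = +0.089117
Phases: e^{-i·(-1)·3.0630}=-0.996913+0.078512i, e^{-i·(1)·4.7445}=+0.032106+0.999484i ⇒ D=-0.009845-0.088572i

Wigner D-matrix element, Re=-0.0098 Im=-0.0886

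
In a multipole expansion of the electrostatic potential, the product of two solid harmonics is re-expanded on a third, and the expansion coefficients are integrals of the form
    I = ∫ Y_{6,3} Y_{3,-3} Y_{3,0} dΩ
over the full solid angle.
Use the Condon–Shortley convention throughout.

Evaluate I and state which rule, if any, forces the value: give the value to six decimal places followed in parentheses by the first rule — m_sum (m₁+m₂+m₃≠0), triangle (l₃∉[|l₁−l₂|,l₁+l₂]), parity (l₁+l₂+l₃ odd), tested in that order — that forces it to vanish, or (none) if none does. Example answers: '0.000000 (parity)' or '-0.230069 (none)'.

m-sum 0 ✓  L=12 even ✓  3≤3≤9 ✓
Π(2lᵢ+1) = 13×7×7 = 637
triangle coeff Δ(6,3,3) = 1/12012
Σ_t [3,3]: t=3:−1/1296 = -1/1296
(3j)²=100/3003 [(6 3 3; 0 0 0)], sign=+1
Σ_t [0,0]: t=0:+1/25920 = 1/25920
(3j)²=1/143 [(6 3 3; 3 -3 0)], sign=-1
⇒ 4πI² = 700/4719
I = (-1)√(700/4719/(4π)) = -0.10864734
No selection rule forces the value: the integral is nonzero (none).

-0.108647 (none)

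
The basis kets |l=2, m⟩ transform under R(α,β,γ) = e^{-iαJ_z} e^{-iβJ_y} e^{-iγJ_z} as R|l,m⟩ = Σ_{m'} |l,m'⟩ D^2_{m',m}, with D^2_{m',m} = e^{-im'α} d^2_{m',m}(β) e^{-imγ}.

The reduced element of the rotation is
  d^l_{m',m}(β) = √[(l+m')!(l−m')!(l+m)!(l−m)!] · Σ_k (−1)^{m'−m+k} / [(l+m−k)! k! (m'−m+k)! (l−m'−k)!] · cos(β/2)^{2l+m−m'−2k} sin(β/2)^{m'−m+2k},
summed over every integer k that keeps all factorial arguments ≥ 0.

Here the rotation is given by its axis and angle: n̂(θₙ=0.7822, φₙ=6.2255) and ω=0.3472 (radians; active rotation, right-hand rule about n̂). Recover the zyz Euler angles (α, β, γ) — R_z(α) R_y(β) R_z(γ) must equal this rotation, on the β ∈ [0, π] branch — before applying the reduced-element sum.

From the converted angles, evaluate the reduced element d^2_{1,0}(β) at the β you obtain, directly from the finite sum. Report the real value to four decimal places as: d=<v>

Axis–angle → zyz. n̂ = (sinθₙcosφₙ, sinθₙsinφₙ, cosθₙ) = (+0.703669, -0.040636, +0.709365), ω = 0.3472.
R = I cosω + sinω [n̂]ₓ + (1−cosω) n̂n̂ᵀ gives
  R = [+0.969875, -0.243079, +0.015958; +0.239667, +0.940428, -0.241155; +0.043612, +0.237715, +0.970355]
β = atan2(√(R₁₃²+R₂₃²), R₃₃) = 0.244099; α = atan2(R₂₃, R₁₃) mod 2π = 4.778466; γ = atan2(R₃₂, −R₃₁) mod 2π = 1.752244
d^2_{1,0}(β=0.2441) via the finite sum:
Half-angle: c=0.992561, s=0.121747. N=√(6·1·2·2)=4.898979
k: max(0,(0)−(1))=0 … min(2+(0),2−(1))=1
  k=0: (−1)^1·4.8990/(2)·0.9926^3·0.1217^1 = -0.291612
  k=1: (−1)^2·4.8990/(2)·0.9926^1·0.1217^3 = +0.004387
d^2_{1,0}(0.2441) = -0.291612 +0.004387 = -0.287225

d=-0.2872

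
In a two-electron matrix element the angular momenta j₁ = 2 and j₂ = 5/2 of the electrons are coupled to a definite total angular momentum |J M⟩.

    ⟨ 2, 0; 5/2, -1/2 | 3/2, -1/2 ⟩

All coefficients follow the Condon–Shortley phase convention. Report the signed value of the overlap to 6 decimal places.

−√(2/35) ≈ -0.239046

√[4·3!1!2!/7! · 2!2!2!3!1!2!] = √(32/35)
  +(−1)^1/∏(1,2,1,1,0,1)! = -1/2  (running -1/2)
  +(−1)^2/∏(2,1,0,0,1,2)! = 1/4  (running -1/4)
⟨..|..⟩ = √(32/35)·(-1/4) = -0.239046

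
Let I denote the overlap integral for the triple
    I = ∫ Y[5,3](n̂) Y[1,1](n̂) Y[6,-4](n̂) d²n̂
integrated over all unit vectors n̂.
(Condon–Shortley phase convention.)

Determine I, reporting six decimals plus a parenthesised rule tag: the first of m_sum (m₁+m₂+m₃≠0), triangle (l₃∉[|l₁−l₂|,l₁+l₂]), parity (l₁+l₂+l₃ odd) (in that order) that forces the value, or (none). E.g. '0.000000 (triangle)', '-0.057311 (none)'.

0.274090 (none)

Rules hold: Σm=0, L=12 even, 4≤6≤6.
N = 11·3·13 = 429
Δ = 0!·10!·2!/13! = 1/858
Racah Σ t=0..0: t=0:+1/14400 = 1/14400
⇒ 3j(5 1 6; 0 0 0)² = 6/143, sgn +1
Racah Σ t=0..0: t=0:+1/161280 = 1/161280
⇒ 3j(5 1 6; 3 1 -4)² = 15/286, sgn +1
4πI² = N·(3j₀)²·(3jₘ)² = 135/143
I = +1·√(0.944056/4π) = 0.27409047
No selection rule forces the value: the integral is nonzero (none).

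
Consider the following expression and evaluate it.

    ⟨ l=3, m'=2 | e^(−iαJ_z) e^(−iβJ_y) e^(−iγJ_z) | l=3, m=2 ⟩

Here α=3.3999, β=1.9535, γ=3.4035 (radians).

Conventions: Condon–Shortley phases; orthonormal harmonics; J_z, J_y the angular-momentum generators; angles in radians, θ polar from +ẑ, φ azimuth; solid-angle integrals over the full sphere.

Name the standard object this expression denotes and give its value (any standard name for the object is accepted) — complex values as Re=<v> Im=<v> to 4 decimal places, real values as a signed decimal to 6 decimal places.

This is a Wigner D-matrix element — the rotation-matrix element ⟨l m'| R(α,β,γ) |l m⟩ in the angular-momentum basis.
D^3_{2,2}(3.3999,1.9535,3.4035) = e^{-i·2·3.3999}·d^3_{2,2}(1.9535)·e^{-i·2·3.4035}. Compute d first:
Half-angle: c=0.559719, s=0.828683. N=√(120·1·120·1)=120.000000
k: max(0,(2)−(2))=0 … min(3+(2),3−(2))=1
  k=0: (−1)^0·120.0000/(120)·0.5597^6·0.8287^0 = +0.030748
  k=1: (−1)^1·120.0000/(24)·0.5597^4·0.8287^2 = -0.336997
d^3_{2,2}(1.9535) = +0.030748 -0.336997 = -0.306249
Attach z-rotation phases: D = e^{-i(2)(3.3999)}·(-0.306249)·e^{-i(2)(3.4035)} = -0.154916+0.264177i

Wigner D-matrix element, Re=-0.1549 Im=0.2642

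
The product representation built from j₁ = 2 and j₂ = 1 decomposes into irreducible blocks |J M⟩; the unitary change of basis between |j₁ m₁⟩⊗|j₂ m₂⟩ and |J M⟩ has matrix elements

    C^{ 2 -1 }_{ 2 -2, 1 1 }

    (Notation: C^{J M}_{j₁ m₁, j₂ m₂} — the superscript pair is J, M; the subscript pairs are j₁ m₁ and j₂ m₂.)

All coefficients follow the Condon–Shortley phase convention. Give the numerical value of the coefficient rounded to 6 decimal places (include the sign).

j₁+j₂−J=1  J+j₁−j₂=3  J−j₁+j₂=1  j₁+j₂+J+1=6
(j₁±m₁, j₂±m₂, J±M) = (0,4,2,0,1,3)
P² = 12
sum k=1..1:
  [1] −1/6 = -1/6
S = -1/6
C² = P²·S² = 1/3 ; C = -0.577350

-0.577350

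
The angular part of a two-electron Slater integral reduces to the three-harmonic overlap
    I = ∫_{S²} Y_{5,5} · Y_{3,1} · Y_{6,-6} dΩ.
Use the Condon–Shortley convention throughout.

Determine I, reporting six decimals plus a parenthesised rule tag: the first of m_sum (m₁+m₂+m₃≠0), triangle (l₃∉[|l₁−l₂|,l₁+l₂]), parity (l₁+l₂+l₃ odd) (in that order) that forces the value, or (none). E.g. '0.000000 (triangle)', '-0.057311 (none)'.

-0.207001 (none)

m-sum 0 ✓  L=14 even ✓  2≤6≤8 ✓
Π(2lᵢ+1) = 11×7×13 = 1001
triangle coeff Δ(5,3,6) = 1/675675
Σ_t [0,2]: t=0:+1/8640 t=1:−1/2304 t=2:+1/8640 = -7/34560
(3j)²=7/429 [(5 3 6; 0 0 0)], sign=-1
Σ_t [0,0]: t=0:+1/1935360 = 1/1935360
(3j)²=3/91 [(5 3 6; 5 1 -6)], sign=+1
⇒ 4πI² = 7/13
I = (-1)√(7/13/(4π)) = -0.20700098
No selection rule forces the value: the integral is nonzero (none).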